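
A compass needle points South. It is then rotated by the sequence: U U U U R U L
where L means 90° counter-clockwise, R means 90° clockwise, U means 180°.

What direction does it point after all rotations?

Answer: Final heading: North

Derivation:
Start: South
  U (U-turn (180°)) -> North
  U (U-turn (180°)) -> South
  U (U-turn (180°)) -> North
  U (U-turn (180°)) -> South
  R (right (90° clockwise)) -> West
  U (U-turn (180°)) -> East
  L (left (90° counter-clockwise)) -> North
Final: North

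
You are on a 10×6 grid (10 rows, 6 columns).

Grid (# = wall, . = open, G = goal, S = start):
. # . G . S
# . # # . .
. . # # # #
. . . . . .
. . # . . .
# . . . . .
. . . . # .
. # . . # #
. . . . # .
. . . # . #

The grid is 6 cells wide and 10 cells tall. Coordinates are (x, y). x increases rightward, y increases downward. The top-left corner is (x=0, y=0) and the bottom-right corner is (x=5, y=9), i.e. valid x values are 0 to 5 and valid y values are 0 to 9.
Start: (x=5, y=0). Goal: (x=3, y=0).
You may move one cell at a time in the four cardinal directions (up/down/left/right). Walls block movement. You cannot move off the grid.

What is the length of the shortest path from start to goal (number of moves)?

Answer: Shortest path length: 2

Derivation:
BFS from (x=5, y=0) until reaching (x=3, y=0):
  Distance 0: (x=5, y=0)
  Distance 1: (x=4, y=0), (x=5, y=1)
  Distance 2: (x=3, y=0), (x=4, y=1)  <- goal reached here
One shortest path (2 moves): (x=5, y=0) -> (x=4, y=0) -> (x=3, y=0)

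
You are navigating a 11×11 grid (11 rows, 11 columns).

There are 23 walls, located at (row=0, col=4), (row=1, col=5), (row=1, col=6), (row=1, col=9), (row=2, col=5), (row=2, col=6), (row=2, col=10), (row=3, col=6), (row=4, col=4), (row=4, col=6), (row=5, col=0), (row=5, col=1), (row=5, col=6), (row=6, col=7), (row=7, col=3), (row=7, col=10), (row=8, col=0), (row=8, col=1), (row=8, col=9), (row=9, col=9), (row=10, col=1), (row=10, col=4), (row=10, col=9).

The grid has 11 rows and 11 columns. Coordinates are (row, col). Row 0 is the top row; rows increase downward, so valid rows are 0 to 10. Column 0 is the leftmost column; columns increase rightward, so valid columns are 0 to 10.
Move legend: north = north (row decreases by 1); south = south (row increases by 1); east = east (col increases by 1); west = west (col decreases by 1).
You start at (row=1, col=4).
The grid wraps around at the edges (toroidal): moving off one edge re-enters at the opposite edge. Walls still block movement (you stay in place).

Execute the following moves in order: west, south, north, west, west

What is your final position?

Start: (row=1, col=4)
  west (west): (row=1, col=4) -> (row=1, col=3)
  south (south): (row=1, col=3) -> (row=2, col=3)
  north (north): (row=2, col=3) -> (row=1, col=3)
  west (west): (row=1, col=3) -> (row=1, col=2)
  west (west): (row=1, col=2) -> (row=1, col=1)
Final: (row=1, col=1)

Answer: Final position: (row=1, col=1)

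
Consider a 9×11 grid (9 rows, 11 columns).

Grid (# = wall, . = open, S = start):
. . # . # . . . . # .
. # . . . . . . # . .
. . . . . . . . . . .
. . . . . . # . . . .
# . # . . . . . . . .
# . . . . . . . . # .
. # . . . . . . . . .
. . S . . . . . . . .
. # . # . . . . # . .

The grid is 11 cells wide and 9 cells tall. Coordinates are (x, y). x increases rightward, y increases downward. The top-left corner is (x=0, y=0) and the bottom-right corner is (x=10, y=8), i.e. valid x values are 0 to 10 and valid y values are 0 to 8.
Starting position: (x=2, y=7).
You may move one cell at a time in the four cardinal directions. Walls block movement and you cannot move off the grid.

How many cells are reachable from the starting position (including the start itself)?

Answer: Reachable cells: 85

Derivation:
BFS flood-fill from (x=2, y=7):
  Distance 0: (x=2, y=7)
  Distance 1: (x=2, y=6), (x=1, y=7), (x=3, y=7), (x=2, y=8)
  Distance 2: (x=2, y=5), (x=3, y=6), (x=0, y=7), (x=4, y=7)
  Distance 3: (x=1, y=5), (x=3, y=5), (x=0, y=6), (x=4, y=6), (x=5, y=7), (x=0, y=8), (x=4, y=8)
  Distance 4: (x=1, y=4), (x=3, y=4), (x=4, y=5), (x=5, y=6), (x=6, y=7), (x=5, y=8)
  Distance 5: (x=1, y=3), (x=3, y=3), (x=4, y=4), (x=5, y=5), (x=6, y=6), (x=7, y=7), (x=6, y=8)
  Distance 6: (x=1, y=2), (x=3, y=2), (x=0, y=3), (x=2, y=3), (x=4, y=3), (x=5, y=4), (x=6, y=5), (x=7, y=6), (x=8, y=7), (x=7, y=8)
  Distance 7: (x=3, y=1), (x=0, y=2), (x=2, y=2), (x=4, y=2), (x=5, y=3), (x=6, y=4), (x=7, y=5), (x=8, y=6), (x=9, y=7)
  Distance 8: (x=3, y=0), (x=0, y=1), (x=2, y=1), (x=4, y=1), (x=5, y=2), (x=7, y=4), (x=8, y=5), (x=9, y=6), (x=10, y=7), (x=9, y=8)
  Distance 9: (x=0, y=0), (x=5, y=1), (x=6, y=2), (x=7, y=3), (x=8, y=4), (x=10, y=6), (x=10, y=8)
  Distance 10: (x=1, y=0), (x=5, y=0), (x=6, y=1), (x=7, y=2), (x=8, y=3), (x=9, y=4), (x=10, y=5)
  Distance 11: (x=6, y=0), (x=7, y=1), (x=8, y=2), (x=9, y=3), (x=10, y=4)
  Distance 12: (x=7, y=0), (x=9, y=2), (x=10, y=3)
  Distance 13: (x=8, y=0), (x=9, y=1), (x=10, y=2)
  Distance 14: (x=10, y=1)
  Distance 15: (x=10, y=0)
Total reachable: 85 (grid has 85 open cells total)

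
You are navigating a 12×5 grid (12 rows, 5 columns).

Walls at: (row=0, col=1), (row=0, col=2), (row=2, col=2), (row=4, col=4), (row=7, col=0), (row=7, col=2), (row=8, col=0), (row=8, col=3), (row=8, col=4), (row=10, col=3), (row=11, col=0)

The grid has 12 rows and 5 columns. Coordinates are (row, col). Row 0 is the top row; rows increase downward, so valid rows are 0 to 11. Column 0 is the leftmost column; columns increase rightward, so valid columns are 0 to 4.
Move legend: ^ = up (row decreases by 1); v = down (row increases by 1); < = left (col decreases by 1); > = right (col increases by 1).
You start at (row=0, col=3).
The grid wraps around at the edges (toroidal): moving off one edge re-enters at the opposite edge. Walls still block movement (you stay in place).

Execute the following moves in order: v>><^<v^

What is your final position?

Start: (row=0, col=3)
  v (down): (row=0, col=3) -> (row=1, col=3)
  > (right): (row=1, col=3) -> (row=1, col=4)
  > (right): (row=1, col=4) -> (row=1, col=0)
  < (left): (row=1, col=0) -> (row=1, col=4)
  ^ (up): (row=1, col=4) -> (row=0, col=4)
  < (left): (row=0, col=4) -> (row=0, col=3)
  v (down): (row=0, col=3) -> (row=1, col=3)
  ^ (up): (row=1, col=3) -> (row=0, col=3)
Final: (row=0, col=3)

Answer: Final position: (row=0, col=3)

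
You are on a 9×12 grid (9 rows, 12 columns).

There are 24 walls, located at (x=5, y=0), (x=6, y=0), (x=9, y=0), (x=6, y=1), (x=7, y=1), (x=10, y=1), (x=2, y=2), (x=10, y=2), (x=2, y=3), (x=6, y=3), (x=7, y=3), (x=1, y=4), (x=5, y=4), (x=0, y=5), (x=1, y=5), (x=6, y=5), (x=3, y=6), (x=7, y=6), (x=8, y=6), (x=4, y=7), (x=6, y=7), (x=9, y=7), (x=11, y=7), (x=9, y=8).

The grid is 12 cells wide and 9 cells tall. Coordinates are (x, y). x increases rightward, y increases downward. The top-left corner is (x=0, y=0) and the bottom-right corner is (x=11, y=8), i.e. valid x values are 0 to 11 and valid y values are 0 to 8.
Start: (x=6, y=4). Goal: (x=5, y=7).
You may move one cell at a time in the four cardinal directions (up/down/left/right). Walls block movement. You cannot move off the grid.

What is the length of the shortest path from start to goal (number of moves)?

BFS from (x=6, y=4) until reaching (x=5, y=7):
  Distance 0: (x=6, y=4)
  Distance 1: (x=7, y=4)
  Distance 2: (x=8, y=4), (x=7, y=5)
  Distance 3: (x=8, y=3), (x=9, y=4), (x=8, y=5)
  Distance 4: (x=8, y=2), (x=9, y=3), (x=10, y=4), (x=9, y=5)
  Distance 5: (x=8, y=1), (x=7, y=2), (x=9, y=2), (x=10, y=3), (x=11, y=4), (x=10, y=5), (x=9, y=6)
  Distance 6: (x=8, y=0), (x=9, y=1), (x=6, y=2), (x=11, y=3), (x=11, y=5), (x=10, y=6)
  Distance 7: (x=7, y=0), (x=5, y=2), (x=11, y=2), (x=11, y=6), (x=10, y=7)
  Distance 8: (x=5, y=1), (x=11, y=1), (x=4, y=2), (x=5, y=3), (x=10, y=8)
  Distance 9: (x=11, y=0), (x=4, y=1), (x=3, y=2), (x=4, y=3), (x=11, y=8)
  Distance 10: (x=4, y=0), (x=10, y=0), (x=3, y=1), (x=3, y=3), (x=4, y=4)
  Distance 11: (x=3, y=0), (x=2, y=1), (x=3, y=4), (x=4, y=5)
  Distance 12: (x=2, y=0), (x=1, y=1), (x=2, y=4), (x=3, y=5), (x=5, y=5), (x=4, y=6)
  Distance 13: (x=1, y=0), (x=0, y=1), (x=1, y=2), (x=2, y=5), (x=5, y=6)
  Distance 14: (x=0, y=0), (x=0, y=2), (x=1, y=3), (x=2, y=6), (x=6, y=6), (x=5, y=7)  <- goal reached here
One shortest path (14 moves): (x=6, y=4) -> (x=7, y=4) -> (x=8, y=4) -> (x=8, y=3) -> (x=8, y=2) -> (x=7, y=2) -> (x=6, y=2) -> (x=5, y=2) -> (x=4, y=2) -> (x=4, y=3) -> (x=4, y=4) -> (x=4, y=5) -> (x=5, y=5) -> (x=5, y=6) -> (x=5, y=7)

Answer: Shortest path length: 14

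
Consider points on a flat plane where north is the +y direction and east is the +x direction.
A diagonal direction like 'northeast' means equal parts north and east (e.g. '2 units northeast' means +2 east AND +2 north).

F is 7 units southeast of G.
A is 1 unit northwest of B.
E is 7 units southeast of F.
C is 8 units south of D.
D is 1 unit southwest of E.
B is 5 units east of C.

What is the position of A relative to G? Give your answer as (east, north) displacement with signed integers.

Place G at the origin (east=0, north=0).
  F is 7 units southeast of G: delta (east=+7, north=-7); F at (east=7, north=-7).
  E is 7 units southeast of F: delta (east=+7, north=-7); E at (east=14, north=-14).
  D is 1 unit southwest of E: delta (east=-1, north=-1); D at (east=13, north=-15).
  C is 8 units south of D: delta (east=+0, north=-8); C at (east=13, north=-23).
  B is 5 units east of C: delta (east=+5, north=+0); B at (east=18, north=-23).
  A is 1 unit northwest of B: delta (east=-1, north=+1); A at (east=17, north=-22).
Therefore A relative to G: (east=17, north=-22).

Answer: A is at (east=17, north=-22) relative to G.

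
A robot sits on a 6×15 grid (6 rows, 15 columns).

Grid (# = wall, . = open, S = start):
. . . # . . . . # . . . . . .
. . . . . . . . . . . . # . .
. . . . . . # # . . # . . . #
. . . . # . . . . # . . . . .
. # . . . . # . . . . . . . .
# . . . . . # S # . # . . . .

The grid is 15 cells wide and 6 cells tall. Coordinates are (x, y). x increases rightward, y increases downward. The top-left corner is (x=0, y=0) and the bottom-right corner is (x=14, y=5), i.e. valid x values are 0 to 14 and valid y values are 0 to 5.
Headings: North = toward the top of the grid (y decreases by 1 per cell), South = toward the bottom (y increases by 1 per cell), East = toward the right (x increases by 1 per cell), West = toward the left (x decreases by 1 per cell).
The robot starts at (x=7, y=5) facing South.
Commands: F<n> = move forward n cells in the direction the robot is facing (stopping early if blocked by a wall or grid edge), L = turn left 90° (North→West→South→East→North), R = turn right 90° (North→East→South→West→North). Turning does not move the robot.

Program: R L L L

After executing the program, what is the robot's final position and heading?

Start: (x=7, y=5), facing South
  R: turn right, now facing West
  L: turn left, now facing South
  L: turn left, now facing East
  L: turn left, now facing North
Final: (x=7, y=5), facing North

Answer: Final position: (x=7, y=5), facing North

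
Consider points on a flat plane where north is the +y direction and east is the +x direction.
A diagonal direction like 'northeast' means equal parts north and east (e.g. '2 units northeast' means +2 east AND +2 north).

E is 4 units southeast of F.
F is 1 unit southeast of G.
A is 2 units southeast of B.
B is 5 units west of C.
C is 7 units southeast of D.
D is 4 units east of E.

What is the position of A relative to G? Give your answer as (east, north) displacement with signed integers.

Answer: A is at (east=13, north=-14) relative to G.

Derivation:
Place G at the origin (east=0, north=0).
  F is 1 unit southeast of G: delta (east=+1, north=-1); F at (east=1, north=-1).
  E is 4 units southeast of F: delta (east=+4, north=-4); E at (east=5, north=-5).
  D is 4 units east of E: delta (east=+4, north=+0); D at (east=9, north=-5).
  C is 7 units southeast of D: delta (east=+7, north=-7); C at (east=16, north=-12).
  B is 5 units west of C: delta (east=-5, north=+0); B at (east=11, north=-12).
  A is 2 units southeast of B: delta (east=+2, north=-2); A at (east=13, north=-14).
Therefore A relative to G: (east=13, north=-14).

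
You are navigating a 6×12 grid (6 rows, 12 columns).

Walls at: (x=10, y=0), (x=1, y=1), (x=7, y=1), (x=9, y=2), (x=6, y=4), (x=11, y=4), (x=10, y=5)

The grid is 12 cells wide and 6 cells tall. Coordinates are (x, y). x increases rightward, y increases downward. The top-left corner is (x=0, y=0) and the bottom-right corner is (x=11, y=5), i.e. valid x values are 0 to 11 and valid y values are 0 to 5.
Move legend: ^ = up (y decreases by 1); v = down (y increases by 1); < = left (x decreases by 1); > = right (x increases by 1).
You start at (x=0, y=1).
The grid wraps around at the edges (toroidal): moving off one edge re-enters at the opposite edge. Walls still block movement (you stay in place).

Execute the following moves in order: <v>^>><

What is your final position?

Start: (x=0, y=1)
  < (left): (x=0, y=1) -> (x=11, y=1)
  v (down): (x=11, y=1) -> (x=11, y=2)
  > (right): (x=11, y=2) -> (x=0, y=2)
  ^ (up): (x=0, y=2) -> (x=0, y=1)
  > (right): blocked, stay at (x=0, y=1)
  > (right): blocked, stay at (x=0, y=1)
  < (left): (x=0, y=1) -> (x=11, y=1)
Final: (x=11, y=1)

Answer: Final position: (x=11, y=1)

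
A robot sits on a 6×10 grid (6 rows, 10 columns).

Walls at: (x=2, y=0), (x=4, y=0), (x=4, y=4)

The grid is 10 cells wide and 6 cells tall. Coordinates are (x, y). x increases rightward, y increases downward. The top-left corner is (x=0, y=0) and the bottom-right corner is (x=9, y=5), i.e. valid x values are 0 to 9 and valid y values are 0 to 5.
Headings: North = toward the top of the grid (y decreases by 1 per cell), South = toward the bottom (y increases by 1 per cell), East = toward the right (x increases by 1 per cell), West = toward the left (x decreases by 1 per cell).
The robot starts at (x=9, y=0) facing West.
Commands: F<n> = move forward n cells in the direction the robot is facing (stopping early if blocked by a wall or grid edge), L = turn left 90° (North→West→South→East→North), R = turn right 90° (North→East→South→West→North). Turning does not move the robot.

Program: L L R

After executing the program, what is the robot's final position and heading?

Start: (x=9, y=0), facing West
  L: turn left, now facing South
  L: turn left, now facing East
  R: turn right, now facing South
Final: (x=9, y=0), facing South

Answer: Final position: (x=9, y=0), facing South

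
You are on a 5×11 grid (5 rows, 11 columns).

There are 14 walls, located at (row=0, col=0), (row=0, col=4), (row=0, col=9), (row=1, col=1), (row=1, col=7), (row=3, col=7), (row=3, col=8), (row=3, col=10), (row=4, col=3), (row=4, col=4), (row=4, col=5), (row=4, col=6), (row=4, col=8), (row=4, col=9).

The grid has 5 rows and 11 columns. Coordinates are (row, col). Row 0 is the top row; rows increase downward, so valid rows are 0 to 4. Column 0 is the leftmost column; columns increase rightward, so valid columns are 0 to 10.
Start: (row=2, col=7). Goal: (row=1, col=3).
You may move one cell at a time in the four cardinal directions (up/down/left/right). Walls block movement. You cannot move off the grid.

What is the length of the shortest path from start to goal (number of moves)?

Answer: Shortest path length: 5

Derivation:
BFS from (row=2, col=7) until reaching (row=1, col=3):
  Distance 0: (row=2, col=7)
  Distance 1: (row=2, col=6), (row=2, col=8)
  Distance 2: (row=1, col=6), (row=1, col=8), (row=2, col=5), (row=2, col=9), (row=3, col=6)
  Distance 3: (row=0, col=6), (row=0, col=8), (row=1, col=5), (row=1, col=9), (row=2, col=4), (row=2, col=10), (row=3, col=5), (row=3, col=9)
  Distance 4: (row=0, col=5), (row=0, col=7), (row=1, col=4), (row=1, col=10), (row=2, col=3), (row=3, col=4)
  Distance 5: (row=0, col=10), (row=1, col=3), (row=2, col=2), (row=3, col=3)  <- goal reached here
One shortest path (5 moves): (row=2, col=7) -> (row=2, col=6) -> (row=2, col=5) -> (row=2, col=4) -> (row=2, col=3) -> (row=1, col=3)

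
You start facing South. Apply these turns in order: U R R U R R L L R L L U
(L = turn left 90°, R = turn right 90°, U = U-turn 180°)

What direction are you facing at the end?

Start: South
  U (U-turn (180°)) -> North
  R (right (90° clockwise)) -> East
  R (right (90° clockwise)) -> South
  U (U-turn (180°)) -> North
  R (right (90° clockwise)) -> East
  R (right (90° clockwise)) -> South
  L (left (90° counter-clockwise)) -> East
  L (left (90° counter-clockwise)) -> North
  R (right (90° clockwise)) -> East
  L (left (90° counter-clockwise)) -> North
  L (left (90° counter-clockwise)) -> West
  U (U-turn (180°)) -> East
Final: East

Answer: Final heading: East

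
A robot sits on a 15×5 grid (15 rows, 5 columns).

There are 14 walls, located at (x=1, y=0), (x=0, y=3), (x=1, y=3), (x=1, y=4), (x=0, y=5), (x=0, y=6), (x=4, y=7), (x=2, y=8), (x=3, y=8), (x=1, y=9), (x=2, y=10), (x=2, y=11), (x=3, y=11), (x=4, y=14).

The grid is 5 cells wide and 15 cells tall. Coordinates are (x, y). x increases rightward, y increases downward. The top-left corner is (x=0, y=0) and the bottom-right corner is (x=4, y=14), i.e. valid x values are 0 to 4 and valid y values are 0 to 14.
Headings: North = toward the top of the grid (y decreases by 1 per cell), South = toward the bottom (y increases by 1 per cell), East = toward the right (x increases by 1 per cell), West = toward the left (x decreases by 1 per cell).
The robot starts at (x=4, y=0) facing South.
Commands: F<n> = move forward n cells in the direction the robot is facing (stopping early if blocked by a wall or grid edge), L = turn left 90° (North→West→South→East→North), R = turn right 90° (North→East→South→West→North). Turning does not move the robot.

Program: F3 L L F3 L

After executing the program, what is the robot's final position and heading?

Start: (x=4, y=0), facing South
  F3: move forward 3, now at (x=4, y=3)
  L: turn left, now facing East
  L: turn left, now facing North
  F3: move forward 3, now at (x=4, y=0)
  L: turn left, now facing West
Final: (x=4, y=0), facing West

Answer: Final position: (x=4, y=0), facing West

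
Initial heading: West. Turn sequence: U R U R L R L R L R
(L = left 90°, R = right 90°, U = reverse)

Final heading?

Answer: Final heading: East

Derivation:
Start: West
  U (U-turn (180°)) -> East
  R (right (90° clockwise)) -> South
  U (U-turn (180°)) -> North
  R (right (90° clockwise)) -> East
  L (left (90° counter-clockwise)) -> North
  R (right (90° clockwise)) -> East
  L (left (90° counter-clockwise)) -> North
  R (right (90° clockwise)) -> East
  L (left (90° counter-clockwise)) -> North
  R (right (90° clockwise)) -> East
Final: East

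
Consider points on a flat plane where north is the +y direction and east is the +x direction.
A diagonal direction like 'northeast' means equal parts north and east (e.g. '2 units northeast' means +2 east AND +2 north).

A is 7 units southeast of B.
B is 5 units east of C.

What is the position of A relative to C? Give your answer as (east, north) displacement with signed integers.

Place C at the origin (east=0, north=0).
  B is 5 units east of C: delta (east=+5, north=+0); B at (east=5, north=0).
  A is 7 units southeast of B: delta (east=+7, north=-7); A at (east=12, north=-7).
Therefore A relative to C: (east=12, north=-7).

Answer: A is at (east=12, north=-7) relative to C.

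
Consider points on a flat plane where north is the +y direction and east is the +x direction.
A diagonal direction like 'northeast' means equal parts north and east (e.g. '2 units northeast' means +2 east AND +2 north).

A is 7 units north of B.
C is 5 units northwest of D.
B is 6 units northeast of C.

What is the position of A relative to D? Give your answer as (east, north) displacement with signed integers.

Place D at the origin (east=0, north=0).
  C is 5 units northwest of D: delta (east=-5, north=+5); C at (east=-5, north=5).
  B is 6 units northeast of C: delta (east=+6, north=+6); B at (east=1, north=11).
  A is 7 units north of B: delta (east=+0, north=+7); A at (east=1, north=18).
Therefore A relative to D: (east=1, north=18).

Answer: A is at (east=1, north=18) relative to D.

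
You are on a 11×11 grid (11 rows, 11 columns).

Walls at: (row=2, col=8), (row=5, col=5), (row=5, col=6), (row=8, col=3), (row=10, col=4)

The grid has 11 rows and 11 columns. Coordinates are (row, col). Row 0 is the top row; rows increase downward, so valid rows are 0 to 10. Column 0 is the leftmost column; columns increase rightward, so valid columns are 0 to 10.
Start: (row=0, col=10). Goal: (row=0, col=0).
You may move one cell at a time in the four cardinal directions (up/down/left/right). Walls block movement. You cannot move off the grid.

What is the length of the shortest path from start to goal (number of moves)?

Answer: Shortest path length: 10

Derivation:
BFS from (row=0, col=10) until reaching (row=0, col=0):
  Distance 0: (row=0, col=10)
  Distance 1: (row=0, col=9), (row=1, col=10)
  Distance 2: (row=0, col=8), (row=1, col=9), (row=2, col=10)
  Distance 3: (row=0, col=7), (row=1, col=8), (row=2, col=9), (row=3, col=10)
  Distance 4: (row=0, col=6), (row=1, col=7), (row=3, col=9), (row=4, col=10)
  Distance 5: (row=0, col=5), (row=1, col=6), (row=2, col=7), (row=3, col=8), (row=4, col=9), (row=5, col=10)
  Distance 6: (row=0, col=4), (row=1, col=5), (row=2, col=6), (row=3, col=7), (row=4, col=8), (row=5, col=9), (row=6, col=10)
  Distance 7: (row=0, col=3), (row=1, col=4), (row=2, col=5), (row=3, col=6), (row=4, col=7), (row=5, col=8), (row=6, col=9), (row=7, col=10)
  Distance 8: (row=0, col=2), (row=1, col=3), (row=2, col=4), (row=3, col=5), (row=4, col=6), (row=5, col=7), (row=6, col=8), (row=7, col=9), (row=8, col=10)
  Distance 9: (row=0, col=1), (row=1, col=2), (row=2, col=3), (row=3, col=4), (row=4, col=5), (row=6, col=7), (row=7, col=8), (row=8, col=9), (row=9, col=10)
  Distance 10: (row=0, col=0), (row=1, col=1), (row=2, col=2), (row=3, col=3), (row=4, col=4), (row=6, col=6), (row=7, col=7), (row=8, col=8), (row=9, col=9), (row=10, col=10)  <- goal reached here
One shortest path (10 moves): (row=0, col=10) -> (row=0, col=9) -> (row=0, col=8) -> (row=0, col=7) -> (row=0, col=6) -> (row=0, col=5) -> (row=0, col=4) -> (row=0, col=3) -> (row=0, col=2) -> (row=0, col=1) -> (row=0, col=0)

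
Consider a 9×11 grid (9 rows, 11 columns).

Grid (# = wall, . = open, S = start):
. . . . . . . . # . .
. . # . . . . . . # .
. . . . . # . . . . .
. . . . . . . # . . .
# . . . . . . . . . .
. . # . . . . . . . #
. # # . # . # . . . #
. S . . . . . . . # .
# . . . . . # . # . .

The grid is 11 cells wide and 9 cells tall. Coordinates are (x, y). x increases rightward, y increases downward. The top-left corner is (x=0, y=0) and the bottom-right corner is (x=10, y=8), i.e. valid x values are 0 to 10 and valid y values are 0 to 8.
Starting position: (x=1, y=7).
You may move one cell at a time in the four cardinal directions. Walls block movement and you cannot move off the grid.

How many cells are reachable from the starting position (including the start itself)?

Answer: Reachable cells: 79

Derivation:
BFS flood-fill from (x=1, y=7):
  Distance 0: (x=1, y=7)
  Distance 1: (x=0, y=7), (x=2, y=7), (x=1, y=8)
  Distance 2: (x=0, y=6), (x=3, y=7), (x=2, y=8)
  Distance 3: (x=0, y=5), (x=3, y=6), (x=4, y=7), (x=3, y=8)
  Distance 4: (x=1, y=5), (x=3, y=5), (x=5, y=7), (x=4, y=8)
  Distance 5: (x=1, y=4), (x=3, y=4), (x=4, y=5), (x=5, y=6), (x=6, y=7), (x=5, y=8)
  Distance 6: (x=1, y=3), (x=3, y=3), (x=2, y=4), (x=4, y=4), (x=5, y=5), (x=7, y=7)
  Distance 7: (x=1, y=2), (x=3, y=2), (x=0, y=3), (x=2, y=3), (x=4, y=3), (x=5, y=4), (x=6, y=5), (x=7, y=6), (x=8, y=7), (x=7, y=8)
  Distance 8: (x=1, y=1), (x=3, y=1), (x=0, y=2), (x=2, y=2), (x=4, y=2), (x=5, y=3), (x=6, y=4), (x=7, y=5), (x=8, y=6)
  Distance 9: (x=1, y=0), (x=3, y=0), (x=0, y=1), (x=4, y=1), (x=6, y=3), (x=7, y=4), (x=8, y=5), (x=9, y=6)
  Distance 10: (x=0, y=0), (x=2, y=0), (x=4, y=0), (x=5, y=1), (x=6, y=2), (x=8, y=4), (x=9, y=5)
  Distance 11: (x=5, y=0), (x=6, y=1), (x=7, y=2), (x=8, y=3), (x=9, y=4)
  Distance 12: (x=6, y=0), (x=7, y=1), (x=8, y=2), (x=9, y=3), (x=10, y=4)
  Distance 13: (x=7, y=0), (x=8, y=1), (x=9, y=2), (x=10, y=3)
  Distance 14: (x=10, y=2)
  Distance 15: (x=10, y=1)
  Distance 16: (x=10, y=0)
  Distance 17: (x=9, y=0)
Total reachable: 79 (grid has 82 open cells total)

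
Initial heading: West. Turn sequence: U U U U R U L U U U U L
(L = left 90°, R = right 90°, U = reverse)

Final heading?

Answer: Final heading: North

Derivation:
Start: West
  U (U-turn (180°)) -> East
  U (U-turn (180°)) -> West
  U (U-turn (180°)) -> East
  U (U-turn (180°)) -> West
  R (right (90° clockwise)) -> North
  U (U-turn (180°)) -> South
  L (left (90° counter-clockwise)) -> East
  U (U-turn (180°)) -> West
  U (U-turn (180°)) -> East
  U (U-turn (180°)) -> West
  U (U-turn (180°)) -> East
  L (left (90° counter-clockwise)) -> North
Final: North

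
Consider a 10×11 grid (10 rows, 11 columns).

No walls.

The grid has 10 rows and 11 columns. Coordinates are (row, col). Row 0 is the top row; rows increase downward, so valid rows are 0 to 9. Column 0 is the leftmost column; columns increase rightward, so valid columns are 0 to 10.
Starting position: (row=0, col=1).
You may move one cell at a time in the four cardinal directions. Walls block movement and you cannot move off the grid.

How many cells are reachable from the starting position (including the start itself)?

BFS flood-fill from (row=0, col=1):
  Distance 0: (row=0, col=1)
  Distance 1: (row=0, col=0), (row=0, col=2), (row=1, col=1)
  Distance 2: (row=0, col=3), (row=1, col=0), (row=1, col=2), (row=2, col=1)
  Distance 3: (row=0, col=4), (row=1, col=3), (row=2, col=0), (row=2, col=2), (row=3, col=1)
  Distance 4: (row=0, col=5), (row=1, col=4), (row=2, col=3), (row=3, col=0), (row=3, col=2), (row=4, col=1)
  Distance 5: (row=0, col=6), (row=1, col=5), (row=2, col=4), (row=3, col=3), (row=4, col=0), (row=4, col=2), (row=5, col=1)
  Distance 6: (row=0, col=7), (row=1, col=6), (row=2, col=5), (row=3, col=4), (row=4, col=3), (row=5, col=0), (row=5, col=2), (row=6, col=1)
  Distance 7: (row=0, col=8), (row=1, col=7), (row=2, col=6), (row=3, col=5), (row=4, col=4), (row=5, col=3), (row=6, col=0), (row=6, col=2), (row=7, col=1)
  Distance 8: (row=0, col=9), (row=1, col=8), (row=2, col=7), (row=3, col=6), (row=4, col=5), (row=5, col=4), (row=6, col=3), (row=7, col=0), (row=7, col=2), (row=8, col=1)
  Distance 9: (row=0, col=10), (row=1, col=9), (row=2, col=8), (row=3, col=7), (row=4, col=6), (row=5, col=5), (row=6, col=4), (row=7, col=3), (row=8, col=0), (row=8, col=2), (row=9, col=1)
  Distance 10: (row=1, col=10), (row=2, col=9), (row=3, col=8), (row=4, col=7), (row=5, col=6), (row=6, col=5), (row=7, col=4), (row=8, col=3), (row=9, col=0), (row=9, col=2)
  Distance 11: (row=2, col=10), (row=3, col=9), (row=4, col=8), (row=5, col=7), (row=6, col=6), (row=7, col=5), (row=8, col=4), (row=9, col=3)
  Distance 12: (row=3, col=10), (row=4, col=9), (row=5, col=8), (row=6, col=7), (row=7, col=6), (row=8, col=5), (row=9, col=4)
  Distance 13: (row=4, col=10), (row=5, col=9), (row=6, col=8), (row=7, col=7), (row=8, col=6), (row=9, col=5)
  Distance 14: (row=5, col=10), (row=6, col=9), (row=7, col=8), (row=8, col=7), (row=9, col=6)
  Distance 15: (row=6, col=10), (row=7, col=9), (row=8, col=8), (row=9, col=7)
  Distance 16: (row=7, col=10), (row=8, col=9), (row=9, col=8)
  Distance 17: (row=8, col=10), (row=9, col=9)
  Distance 18: (row=9, col=10)
Total reachable: 110 (grid has 110 open cells total)

Answer: Reachable cells: 110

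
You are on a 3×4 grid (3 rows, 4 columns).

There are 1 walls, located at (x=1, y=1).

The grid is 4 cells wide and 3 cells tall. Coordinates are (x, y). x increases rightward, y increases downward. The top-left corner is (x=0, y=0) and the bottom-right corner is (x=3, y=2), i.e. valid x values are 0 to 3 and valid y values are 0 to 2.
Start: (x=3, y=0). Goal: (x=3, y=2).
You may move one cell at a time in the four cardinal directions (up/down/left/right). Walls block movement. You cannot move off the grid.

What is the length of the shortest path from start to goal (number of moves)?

BFS from (x=3, y=0) until reaching (x=3, y=2):
  Distance 0: (x=3, y=0)
  Distance 1: (x=2, y=0), (x=3, y=1)
  Distance 2: (x=1, y=0), (x=2, y=1), (x=3, y=2)  <- goal reached here
One shortest path (2 moves): (x=3, y=0) -> (x=3, y=1) -> (x=3, y=2)

Answer: Shortest path length: 2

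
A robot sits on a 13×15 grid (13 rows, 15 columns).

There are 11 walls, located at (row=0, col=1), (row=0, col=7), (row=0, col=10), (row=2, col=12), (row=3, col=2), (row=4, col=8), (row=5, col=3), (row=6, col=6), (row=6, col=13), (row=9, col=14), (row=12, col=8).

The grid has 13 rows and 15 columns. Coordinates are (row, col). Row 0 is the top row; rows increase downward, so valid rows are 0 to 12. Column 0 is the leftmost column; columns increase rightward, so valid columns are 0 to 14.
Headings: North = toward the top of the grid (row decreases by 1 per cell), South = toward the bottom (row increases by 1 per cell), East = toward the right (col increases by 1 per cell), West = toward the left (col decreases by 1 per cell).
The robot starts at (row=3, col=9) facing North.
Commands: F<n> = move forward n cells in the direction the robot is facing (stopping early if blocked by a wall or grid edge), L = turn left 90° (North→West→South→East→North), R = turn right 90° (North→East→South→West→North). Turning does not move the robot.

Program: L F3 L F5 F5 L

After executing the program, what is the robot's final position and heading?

Start: (row=3, col=9), facing North
  L: turn left, now facing West
  F3: move forward 3, now at (row=3, col=6)
  L: turn left, now facing South
  F5: move forward 2/5 (blocked), now at (row=5, col=6)
  F5: move forward 0/5 (blocked), now at (row=5, col=6)
  L: turn left, now facing East
Final: (row=5, col=6), facing East

Answer: Final position: (row=5, col=6), facing East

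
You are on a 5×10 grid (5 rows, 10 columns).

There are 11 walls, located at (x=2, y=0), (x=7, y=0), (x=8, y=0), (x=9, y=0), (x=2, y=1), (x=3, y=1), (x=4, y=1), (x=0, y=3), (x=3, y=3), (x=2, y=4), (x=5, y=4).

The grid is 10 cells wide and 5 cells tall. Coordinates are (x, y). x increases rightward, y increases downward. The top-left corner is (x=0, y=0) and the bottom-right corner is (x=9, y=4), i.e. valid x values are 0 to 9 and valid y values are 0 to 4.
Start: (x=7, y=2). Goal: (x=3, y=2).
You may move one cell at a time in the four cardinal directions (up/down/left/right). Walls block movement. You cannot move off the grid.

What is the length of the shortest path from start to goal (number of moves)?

Answer: Shortest path length: 4

Derivation:
BFS from (x=7, y=2) until reaching (x=3, y=2):
  Distance 0: (x=7, y=2)
  Distance 1: (x=7, y=1), (x=6, y=2), (x=8, y=2), (x=7, y=3)
  Distance 2: (x=6, y=1), (x=8, y=1), (x=5, y=2), (x=9, y=2), (x=6, y=3), (x=8, y=3), (x=7, y=4)
  Distance 3: (x=6, y=0), (x=5, y=1), (x=9, y=1), (x=4, y=2), (x=5, y=3), (x=9, y=3), (x=6, y=4), (x=8, y=4)
  Distance 4: (x=5, y=0), (x=3, y=2), (x=4, y=3), (x=9, y=4)  <- goal reached here
One shortest path (4 moves): (x=7, y=2) -> (x=6, y=2) -> (x=5, y=2) -> (x=4, y=2) -> (x=3, y=2)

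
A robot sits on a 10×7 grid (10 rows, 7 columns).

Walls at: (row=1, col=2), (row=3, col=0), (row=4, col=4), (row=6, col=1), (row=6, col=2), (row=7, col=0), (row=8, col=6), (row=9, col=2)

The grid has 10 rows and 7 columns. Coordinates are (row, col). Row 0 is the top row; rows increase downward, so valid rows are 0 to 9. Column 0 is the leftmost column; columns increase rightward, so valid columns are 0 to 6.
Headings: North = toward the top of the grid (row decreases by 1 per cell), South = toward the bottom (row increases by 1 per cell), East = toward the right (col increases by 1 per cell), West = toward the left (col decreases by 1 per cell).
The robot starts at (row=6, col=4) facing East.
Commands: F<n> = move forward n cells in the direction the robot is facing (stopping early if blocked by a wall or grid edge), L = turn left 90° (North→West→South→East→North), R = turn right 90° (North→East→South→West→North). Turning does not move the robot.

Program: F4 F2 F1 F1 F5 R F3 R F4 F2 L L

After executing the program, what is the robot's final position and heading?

Answer: Final position: (row=7, col=1), facing East

Derivation:
Start: (row=6, col=4), facing East
  F4: move forward 2/4 (blocked), now at (row=6, col=6)
  F2: move forward 0/2 (blocked), now at (row=6, col=6)
  F1: move forward 0/1 (blocked), now at (row=6, col=6)
  F1: move forward 0/1 (blocked), now at (row=6, col=6)
  F5: move forward 0/5 (blocked), now at (row=6, col=6)
  R: turn right, now facing South
  F3: move forward 1/3 (blocked), now at (row=7, col=6)
  R: turn right, now facing West
  F4: move forward 4, now at (row=7, col=2)
  F2: move forward 1/2 (blocked), now at (row=7, col=1)
  L: turn left, now facing South
  L: turn left, now facing East
Final: (row=7, col=1), facing East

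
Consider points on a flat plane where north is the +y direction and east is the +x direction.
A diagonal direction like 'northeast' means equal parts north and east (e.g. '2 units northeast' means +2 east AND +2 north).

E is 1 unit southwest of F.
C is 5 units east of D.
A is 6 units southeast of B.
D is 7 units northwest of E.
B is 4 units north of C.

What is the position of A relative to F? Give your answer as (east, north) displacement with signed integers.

Answer: A is at (east=3, north=4) relative to F.

Derivation:
Place F at the origin (east=0, north=0).
  E is 1 unit southwest of F: delta (east=-1, north=-1); E at (east=-1, north=-1).
  D is 7 units northwest of E: delta (east=-7, north=+7); D at (east=-8, north=6).
  C is 5 units east of D: delta (east=+5, north=+0); C at (east=-3, north=6).
  B is 4 units north of C: delta (east=+0, north=+4); B at (east=-3, north=10).
  A is 6 units southeast of B: delta (east=+6, north=-6); A at (east=3, north=4).
Therefore A relative to F: (east=3, north=4).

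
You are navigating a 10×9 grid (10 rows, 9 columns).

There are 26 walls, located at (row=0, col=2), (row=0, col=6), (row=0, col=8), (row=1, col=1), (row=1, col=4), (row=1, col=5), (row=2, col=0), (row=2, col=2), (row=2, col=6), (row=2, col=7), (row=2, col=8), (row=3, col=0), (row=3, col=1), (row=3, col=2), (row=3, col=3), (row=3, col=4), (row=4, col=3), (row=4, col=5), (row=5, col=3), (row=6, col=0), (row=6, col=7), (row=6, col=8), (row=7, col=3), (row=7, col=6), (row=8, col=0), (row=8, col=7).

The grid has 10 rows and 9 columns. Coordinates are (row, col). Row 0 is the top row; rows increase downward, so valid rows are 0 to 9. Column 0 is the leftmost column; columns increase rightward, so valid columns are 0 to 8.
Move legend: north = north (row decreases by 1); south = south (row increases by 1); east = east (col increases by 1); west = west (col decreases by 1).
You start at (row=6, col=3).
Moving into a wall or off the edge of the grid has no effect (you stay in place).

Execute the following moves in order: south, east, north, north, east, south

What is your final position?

Start: (row=6, col=3)
  south (south): blocked, stay at (row=6, col=3)
  east (east): (row=6, col=3) -> (row=6, col=4)
  north (north): (row=6, col=4) -> (row=5, col=4)
  north (north): (row=5, col=4) -> (row=4, col=4)
  east (east): blocked, stay at (row=4, col=4)
  south (south): (row=4, col=4) -> (row=5, col=4)
Final: (row=5, col=4)

Answer: Final position: (row=5, col=4)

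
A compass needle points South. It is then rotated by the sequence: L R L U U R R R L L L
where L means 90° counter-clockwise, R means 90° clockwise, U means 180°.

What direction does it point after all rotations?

Start: South
  L (left (90° counter-clockwise)) -> East
  R (right (90° clockwise)) -> South
  L (left (90° counter-clockwise)) -> East
  U (U-turn (180°)) -> West
  U (U-turn (180°)) -> East
  R (right (90° clockwise)) -> South
  R (right (90° clockwise)) -> West
  R (right (90° clockwise)) -> North
  L (left (90° counter-clockwise)) -> West
  L (left (90° counter-clockwise)) -> South
  L (left (90° counter-clockwise)) -> East
Final: East

Answer: Final heading: East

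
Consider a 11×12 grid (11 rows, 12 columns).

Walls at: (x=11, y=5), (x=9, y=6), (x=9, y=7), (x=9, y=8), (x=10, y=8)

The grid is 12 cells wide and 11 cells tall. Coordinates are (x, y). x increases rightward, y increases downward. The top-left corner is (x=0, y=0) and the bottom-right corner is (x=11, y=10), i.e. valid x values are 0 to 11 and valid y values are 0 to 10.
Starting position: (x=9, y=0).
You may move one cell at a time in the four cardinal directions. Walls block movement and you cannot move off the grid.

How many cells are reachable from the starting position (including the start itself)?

Answer: Reachable cells: 127

Derivation:
BFS flood-fill from (x=9, y=0):
  Distance 0: (x=9, y=0)
  Distance 1: (x=8, y=0), (x=10, y=0), (x=9, y=1)
  Distance 2: (x=7, y=0), (x=11, y=0), (x=8, y=1), (x=10, y=1), (x=9, y=2)
  Distance 3: (x=6, y=0), (x=7, y=1), (x=11, y=1), (x=8, y=2), (x=10, y=2), (x=9, y=3)
  Distance 4: (x=5, y=0), (x=6, y=1), (x=7, y=2), (x=11, y=2), (x=8, y=3), (x=10, y=3), (x=9, y=4)
  Distance 5: (x=4, y=0), (x=5, y=1), (x=6, y=2), (x=7, y=3), (x=11, y=3), (x=8, y=4), (x=10, y=4), (x=9, y=5)
  Distance 6: (x=3, y=0), (x=4, y=1), (x=5, y=2), (x=6, y=3), (x=7, y=4), (x=11, y=4), (x=8, y=5), (x=10, y=5)
  Distance 7: (x=2, y=0), (x=3, y=1), (x=4, y=2), (x=5, y=3), (x=6, y=4), (x=7, y=5), (x=8, y=6), (x=10, y=6)
  Distance 8: (x=1, y=0), (x=2, y=1), (x=3, y=2), (x=4, y=3), (x=5, y=4), (x=6, y=5), (x=7, y=6), (x=11, y=6), (x=8, y=7), (x=10, y=7)
  Distance 9: (x=0, y=0), (x=1, y=1), (x=2, y=2), (x=3, y=3), (x=4, y=4), (x=5, y=5), (x=6, y=6), (x=7, y=7), (x=11, y=7), (x=8, y=8)
  Distance 10: (x=0, y=1), (x=1, y=2), (x=2, y=3), (x=3, y=4), (x=4, y=5), (x=5, y=6), (x=6, y=7), (x=7, y=8), (x=11, y=8), (x=8, y=9)
  Distance 11: (x=0, y=2), (x=1, y=3), (x=2, y=4), (x=3, y=5), (x=4, y=6), (x=5, y=7), (x=6, y=8), (x=7, y=9), (x=9, y=9), (x=11, y=9), (x=8, y=10)
  Distance 12: (x=0, y=3), (x=1, y=4), (x=2, y=5), (x=3, y=6), (x=4, y=7), (x=5, y=8), (x=6, y=9), (x=10, y=9), (x=7, y=10), (x=9, y=10), (x=11, y=10)
  Distance 13: (x=0, y=4), (x=1, y=5), (x=2, y=6), (x=3, y=7), (x=4, y=8), (x=5, y=9), (x=6, y=10), (x=10, y=10)
  Distance 14: (x=0, y=5), (x=1, y=6), (x=2, y=7), (x=3, y=8), (x=4, y=9), (x=5, y=10)
  Distance 15: (x=0, y=6), (x=1, y=7), (x=2, y=8), (x=3, y=9), (x=4, y=10)
  Distance 16: (x=0, y=7), (x=1, y=8), (x=2, y=9), (x=3, y=10)
  Distance 17: (x=0, y=8), (x=1, y=9), (x=2, y=10)
  Distance 18: (x=0, y=9), (x=1, y=10)
  Distance 19: (x=0, y=10)
Total reachable: 127 (grid has 127 open cells total)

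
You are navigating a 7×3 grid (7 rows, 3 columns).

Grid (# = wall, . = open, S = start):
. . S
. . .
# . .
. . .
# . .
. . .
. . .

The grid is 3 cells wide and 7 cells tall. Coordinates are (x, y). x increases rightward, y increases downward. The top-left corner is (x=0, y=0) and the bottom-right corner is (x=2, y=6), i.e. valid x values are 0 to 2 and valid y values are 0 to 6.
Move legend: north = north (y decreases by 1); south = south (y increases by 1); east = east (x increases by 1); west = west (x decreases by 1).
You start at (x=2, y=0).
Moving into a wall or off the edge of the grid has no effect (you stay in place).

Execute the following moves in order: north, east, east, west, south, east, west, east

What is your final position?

Start: (x=2, y=0)
  north (north): blocked, stay at (x=2, y=0)
  east (east): blocked, stay at (x=2, y=0)
  east (east): blocked, stay at (x=2, y=0)
  west (west): (x=2, y=0) -> (x=1, y=0)
  south (south): (x=1, y=0) -> (x=1, y=1)
  east (east): (x=1, y=1) -> (x=2, y=1)
  west (west): (x=2, y=1) -> (x=1, y=1)
  east (east): (x=1, y=1) -> (x=2, y=1)
Final: (x=2, y=1)

Answer: Final position: (x=2, y=1)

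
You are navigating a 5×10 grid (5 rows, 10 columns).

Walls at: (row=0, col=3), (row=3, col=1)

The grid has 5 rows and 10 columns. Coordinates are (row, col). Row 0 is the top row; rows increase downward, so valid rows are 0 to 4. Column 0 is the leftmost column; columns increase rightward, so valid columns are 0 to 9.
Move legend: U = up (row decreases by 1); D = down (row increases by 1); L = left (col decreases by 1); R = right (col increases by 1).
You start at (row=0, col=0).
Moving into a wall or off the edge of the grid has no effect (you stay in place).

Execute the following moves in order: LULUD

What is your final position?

Answer: Final position: (row=1, col=0)

Derivation:
Start: (row=0, col=0)
  L (left): blocked, stay at (row=0, col=0)
  U (up): blocked, stay at (row=0, col=0)
  L (left): blocked, stay at (row=0, col=0)
  U (up): blocked, stay at (row=0, col=0)
  D (down): (row=0, col=0) -> (row=1, col=0)
Final: (row=1, col=0)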